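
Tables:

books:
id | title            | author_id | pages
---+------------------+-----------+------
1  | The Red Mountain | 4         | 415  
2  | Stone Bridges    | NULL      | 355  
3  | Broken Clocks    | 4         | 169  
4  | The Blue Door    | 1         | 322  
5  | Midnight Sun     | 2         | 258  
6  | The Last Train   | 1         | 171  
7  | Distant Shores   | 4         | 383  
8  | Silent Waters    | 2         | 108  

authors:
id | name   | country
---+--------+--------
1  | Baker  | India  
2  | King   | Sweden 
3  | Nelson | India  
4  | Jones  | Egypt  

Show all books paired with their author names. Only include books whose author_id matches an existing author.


INNER JOIN keeps only books rows whose author_id matches an id in authors. Walk through each book:
  - book 1 (The Red Mountain): author_id=4 -> matches Jones
  - book 2 (Stone Bridges): author_id=NULL, no match -> dropped
  - book 3 (Broken Clocks): author_id=4 -> matches Jones
  - book 4 (The Blue Door): author_id=1 -> matches Baker
  - book 5 (Midnight Sun): author_id=2 -> matches King
  - book 6 (The Last Train): author_id=1 -> matches Baker
  - book 7 (Distant Shores): author_id=4 -> matches Jones
  - book 8 (Silent Waters): author_id=2 -> matches King
So 1 of 8 rows is dropped.

SQL:
SELECT a.title, b.name AS author
FROM books a
INNER JOIN authors b ON a.author_id = b.id

Result:
title            | author
-----------------+-------
The Red Mountain | Jones 
Broken Clocks    | Jones 
The Blue Door    | Baker 
Midnight Sun     | King  
The Last Train   | Baker 
Distant Shores   | Jones 
Silent Waters    | King  


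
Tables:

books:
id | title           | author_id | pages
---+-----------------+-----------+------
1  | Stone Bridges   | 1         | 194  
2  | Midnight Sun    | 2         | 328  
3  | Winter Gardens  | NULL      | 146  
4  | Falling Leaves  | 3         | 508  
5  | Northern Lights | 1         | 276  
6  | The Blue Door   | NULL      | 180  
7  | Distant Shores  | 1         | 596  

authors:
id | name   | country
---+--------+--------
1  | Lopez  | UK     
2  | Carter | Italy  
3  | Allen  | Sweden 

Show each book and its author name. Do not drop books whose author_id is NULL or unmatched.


LEFT JOIN keeps every row from books (the left table); where author_id has no match in authors, the author columns become NULL. Walk through each book:
  - book 1 (Stone Bridges): author_id=1 -> matches Lopez
  - book 2 (Midnight Sun): author_id=2 -> matches Carter
  - book 3 (Winter Gardens): author_id=NULL, no match -> kept with NULL
  - book 4 (Falling Leaves): author_id=3 -> matches Allen
  - book 5 (Northern Lights): author_id=1 -> matches Lopez
  - book 6 (The Blue Door): author_id=NULL, no match -> kept with NULL
  - book 7 (Distant Shores): author_id=1 -> matches Lopez
All 7 rows appear; 2 have NULL author.

SQL:
SELECT a.title, b.name AS author
FROM books a
LEFT JOIN authors b ON a.author_id = b.id

Result:
title           | author
----------------+-------
Stone Bridges   | Lopez 
Midnight Sun    | Carter
Winter Gardens  | NULL  
Falling Leaves  | Allen 
Northern Lights | Lopez 
The Blue Door   | NULL  
Distant Shores  | Lopez 


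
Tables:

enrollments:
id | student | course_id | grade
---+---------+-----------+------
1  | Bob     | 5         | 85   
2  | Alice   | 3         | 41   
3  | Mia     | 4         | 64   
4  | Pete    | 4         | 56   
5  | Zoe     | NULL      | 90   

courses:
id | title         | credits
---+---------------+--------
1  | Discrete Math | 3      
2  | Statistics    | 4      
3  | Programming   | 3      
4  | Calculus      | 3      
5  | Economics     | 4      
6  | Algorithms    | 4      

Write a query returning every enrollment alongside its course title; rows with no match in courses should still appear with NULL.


LEFT JOIN keeps every row from enrollments (the left table); where course_id has no match in courses, the course columns become NULL. Walk through each enrollment:
  - enrollment 1 (Bob): course_id=5 -> matches Economics
  - enrollment 2 (Alice): course_id=3 -> matches Programming
  - enrollment 3 (Mia): course_id=4 -> matches Calculus
  - enrollment 4 (Pete): course_id=4 -> matches Calculus
  - enrollment 5 (Zoe): course_id=NULL, no match -> kept with NULL
All 5 rows appear; 1 has NULL course.

SQL:
SELECT a.student, b.title AS course
FROM enrollments a
LEFT JOIN courses b ON a.course_id = b.id

Result:
student | course     
--------+------------
Bob     | Economics  
Alice   | Programming
Mia     | Calculus   
Pete    | Calculus   
Zoe     | NULL       


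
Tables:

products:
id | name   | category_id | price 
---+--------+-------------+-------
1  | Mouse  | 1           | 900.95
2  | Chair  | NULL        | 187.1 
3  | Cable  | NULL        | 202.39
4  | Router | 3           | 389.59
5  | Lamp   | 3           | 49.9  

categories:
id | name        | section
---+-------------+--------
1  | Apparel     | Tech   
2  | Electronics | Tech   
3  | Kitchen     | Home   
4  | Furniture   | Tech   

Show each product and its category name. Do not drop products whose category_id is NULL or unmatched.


LEFT JOIN keeps every row from products (the left table); where category_id has no match in categories, the category columns become NULL. Walk through each product:
  - product 1 (Mouse): category_id=1 -> matches Apparel
  - product 2 (Chair): category_id=NULL, no match -> kept with NULL
  - product 3 (Cable): category_id=NULL, no match -> kept with NULL
  - product 4 (Router): category_id=3 -> matches Kitchen
  - product 5 (Lamp): category_id=3 -> matches Kitchen
All 5 rows appear; 2 have NULL category.

SQL:
SELECT a.name, b.name AS category
FROM products a
LEFT JOIN categories b ON a.category_id = b.id

Result:
name   | category
-------+---------
Mouse  | Apparel 
Chair  | NULL    
Cable  | NULL    
Router | Kitchen 
Lamp   | Kitchen 


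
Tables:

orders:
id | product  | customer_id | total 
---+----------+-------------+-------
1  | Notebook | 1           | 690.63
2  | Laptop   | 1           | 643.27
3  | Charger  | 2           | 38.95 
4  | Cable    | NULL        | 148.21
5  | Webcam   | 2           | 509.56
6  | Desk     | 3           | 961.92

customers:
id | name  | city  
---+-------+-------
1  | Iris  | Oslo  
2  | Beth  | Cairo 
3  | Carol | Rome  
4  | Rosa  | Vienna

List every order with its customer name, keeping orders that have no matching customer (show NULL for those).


LEFT JOIN keeps every row from orders (the left table); where customer_id has no match in customers, the customer columns become NULL. Walk through each order:
  - order 1 (Notebook): customer_id=1 -> matches Iris
  - order 2 (Laptop): customer_id=1 -> matches Iris
  - order 3 (Charger): customer_id=2 -> matches Beth
  - order 4 (Cable): customer_id=NULL, no match -> kept with NULL
  - order 5 (Webcam): customer_id=2 -> matches Beth
  - order 6 (Desk): customer_id=3 -> matches Carol
All 6 rows appear; 1 has NULL customer.

SQL:
SELECT a.product, b.name AS customer
FROM orders a
LEFT JOIN customers b ON a.customer_id = b.id

Result:
product  | customer
---------+---------
Notebook | Iris    
Laptop   | Iris    
Charger  | Beth    
Cable    | NULL    
Webcam   | Beth    
Desk     | Carol   


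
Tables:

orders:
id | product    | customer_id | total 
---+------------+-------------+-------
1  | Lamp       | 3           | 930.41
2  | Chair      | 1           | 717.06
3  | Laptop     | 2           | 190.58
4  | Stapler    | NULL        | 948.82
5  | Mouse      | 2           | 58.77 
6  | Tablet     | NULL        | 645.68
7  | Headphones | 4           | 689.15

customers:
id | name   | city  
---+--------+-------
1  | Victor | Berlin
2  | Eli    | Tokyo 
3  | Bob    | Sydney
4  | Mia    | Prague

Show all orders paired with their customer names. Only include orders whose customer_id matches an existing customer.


INNER JOIN keeps only orders rows whose customer_id matches an id in customers. Walk through each order:
  - order 1 (Lamp): customer_id=3 -> matches Bob
  - order 2 (Chair): customer_id=1 -> matches Victor
  - order 3 (Laptop): customer_id=2 -> matches Eli
  - order 4 (Stapler): customer_id=NULL, no match -> dropped
  - order 5 (Mouse): customer_id=2 -> matches Eli
  - order 6 (Tablet): customer_id=NULL, no match -> dropped
  - order 7 (Headphones): customer_id=4 -> matches Mia
So 2 of 7 rows are dropped.

SQL:
SELECT a.product, b.name AS customer
FROM orders a
INNER JOIN customers b ON a.customer_id = b.id

Result:
product    | customer
-----------+---------
Lamp       | Bob     
Chair      | Victor  
Laptop     | Eli     
Mouse      | Eli     
Headphones | Mia     


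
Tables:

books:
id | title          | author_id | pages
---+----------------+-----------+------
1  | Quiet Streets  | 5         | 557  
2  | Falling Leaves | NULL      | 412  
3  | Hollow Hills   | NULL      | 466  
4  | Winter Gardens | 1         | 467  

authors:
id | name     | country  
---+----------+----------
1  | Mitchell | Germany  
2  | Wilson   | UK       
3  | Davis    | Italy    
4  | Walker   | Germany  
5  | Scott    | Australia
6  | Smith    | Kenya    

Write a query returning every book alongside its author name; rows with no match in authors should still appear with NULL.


LEFT JOIN keeps every row from books (the left table); where author_id has no match in authors, the author columns become NULL. Walk through each book:
  - book 1 (Quiet Streets): author_id=5 -> matches Scott
  - book 2 (Falling Leaves): author_id=NULL, no match -> kept with NULL
  - book 3 (Hollow Hills): author_id=NULL, no match -> kept with NULL
  - book 4 (Winter Gardens): author_id=1 -> matches Mitchell
All 4 rows appear; 2 have NULL author.

SQL:
SELECT a.title, b.name AS author
FROM books a
LEFT JOIN authors b ON a.author_id = b.id

Result:
title          | author  
---------------+---------
Quiet Streets  | Scott   
Falling Leaves | NULL    
Hollow Hills   | NULL    
Winter Gardens | Mitchell


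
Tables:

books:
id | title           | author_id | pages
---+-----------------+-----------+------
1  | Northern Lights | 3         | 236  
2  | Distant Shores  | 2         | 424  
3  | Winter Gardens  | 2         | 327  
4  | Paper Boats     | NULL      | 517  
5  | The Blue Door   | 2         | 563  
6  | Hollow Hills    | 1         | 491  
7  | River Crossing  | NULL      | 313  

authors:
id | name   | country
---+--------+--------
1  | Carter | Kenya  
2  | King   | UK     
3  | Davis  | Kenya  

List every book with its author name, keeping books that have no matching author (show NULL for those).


LEFT JOIN keeps every row from books (the left table); where author_id has no match in authors, the author columns become NULL. Walk through each book:
  - book 1 (Northern Lights): author_id=3 -> matches Davis
  - book 2 (Distant Shores): author_id=2 -> matches King
  - book 3 (Winter Gardens): author_id=2 -> matches King
  - book 4 (Paper Boats): author_id=NULL, no match -> kept with NULL
  - book 5 (The Blue Door): author_id=2 -> matches King
  - book 6 (Hollow Hills): author_id=1 -> matches Carter
  - book 7 (River Crossing): author_id=NULL, no match -> kept with NULL
All 7 rows appear; 2 have NULL author.

SQL:
SELECT a.title, b.name AS author
FROM books a
LEFT JOIN authors b ON a.author_id = b.id

Result:
title           | author
----------------+-------
Northern Lights | Davis 
Distant Shores  | King  
Winter Gardens  | King  
Paper Boats     | NULL  
The Blue Door   | King  
Hollow Hills    | Carter
River Crossing  | NULL  


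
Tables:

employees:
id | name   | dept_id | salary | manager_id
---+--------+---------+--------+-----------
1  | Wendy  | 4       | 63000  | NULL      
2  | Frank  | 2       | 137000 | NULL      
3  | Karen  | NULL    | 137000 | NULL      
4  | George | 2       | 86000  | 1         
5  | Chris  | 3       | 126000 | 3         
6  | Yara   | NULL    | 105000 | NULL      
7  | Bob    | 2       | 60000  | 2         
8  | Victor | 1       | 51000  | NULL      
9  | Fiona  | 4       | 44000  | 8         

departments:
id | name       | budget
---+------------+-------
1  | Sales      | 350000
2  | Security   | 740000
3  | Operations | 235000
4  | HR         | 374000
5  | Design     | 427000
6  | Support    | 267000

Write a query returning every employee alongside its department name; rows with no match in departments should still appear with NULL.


LEFT JOIN keeps every row from employees (the left table); where dept_id has no match in departments, the department columns become NULL. Walk through each employee:
  - employee 1 (Wendy): dept_id=4 -> matches HR
  - employee 2 (Frank): dept_id=2 -> matches Security
  - employee 3 (Karen): dept_id=NULL, no match -> kept with NULL
  - employee 4 (George): dept_id=2 -> matches Security
  - employee 5 (Chris): dept_id=3 -> matches Operations
  - employee 6 (Yara): dept_id=NULL, no match -> kept with NULL
  - employee 7 (Bob): dept_id=2 -> matches Security
  - employee 8 (Victor): dept_id=1 -> matches Sales
  - employee 9 (Fiona): dept_id=4 -> matches HR
All 9 rows appear; 2 have NULL department.

SQL:
SELECT a.name, b.name AS department
FROM employees a
LEFT JOIN departments b ON a.dept_id = b.id

Result:
name   | department
-------+-----------
Wendy  | HR        
Frank  | Security  
Karen  | NULL      
George | Security  
Chris  | Operations
Yara   | NULL      
Bob    | Security  
Victor | Sales     
Fiona  | HR        


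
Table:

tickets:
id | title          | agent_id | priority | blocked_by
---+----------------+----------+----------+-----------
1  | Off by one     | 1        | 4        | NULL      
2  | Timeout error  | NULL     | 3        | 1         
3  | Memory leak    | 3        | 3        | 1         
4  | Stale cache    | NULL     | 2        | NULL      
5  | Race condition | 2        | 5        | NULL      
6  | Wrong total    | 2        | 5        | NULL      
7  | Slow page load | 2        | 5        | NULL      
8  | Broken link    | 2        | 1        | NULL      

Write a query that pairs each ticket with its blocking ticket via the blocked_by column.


This is a self-join: tickets is joined to a second copy of itself, matching each row's blocked_by to another row's id. Use LEFT JOIN so rows with blocked_by=NULL are kept.
  - ticket 1 (Off by one): blocked_by=NULL -> NULL
  - ticket 2 (Timeout error): blocked_by=1 -> Off by one
  - ticket 3 (Memory leak): blocked_by=1 -> Off by one
  - ticket 4 (Stale cache): blocked_by=NULL -> NULL
  - ticket 5 (Race condition): blocked_by=NULL -> NULL
  - ticket 6 (Wrong total): blocked_by=NULL -> NULL
  - ticket 7 (Slow page load): blocked_by=NULL -> NULL
  - ticket 8 (Broken link): blocked_by=NULL -> NULL

SQL:
SELECT a.title AS item, b.title AS blocked_by
FROM tickets a
LEFT JOIN tickets b ON a.blocked_by = b.id

Result:
item           | blocked_by
---------------+-----------
Off by one     | NULL      
Timeout error  | Off by one
Memory leak    | Off by one
Stale cache    | NULL      
Race condition | NULL      
Wrong total    | NULL      
Slow page load | NULL      
Broken link    | NULL      


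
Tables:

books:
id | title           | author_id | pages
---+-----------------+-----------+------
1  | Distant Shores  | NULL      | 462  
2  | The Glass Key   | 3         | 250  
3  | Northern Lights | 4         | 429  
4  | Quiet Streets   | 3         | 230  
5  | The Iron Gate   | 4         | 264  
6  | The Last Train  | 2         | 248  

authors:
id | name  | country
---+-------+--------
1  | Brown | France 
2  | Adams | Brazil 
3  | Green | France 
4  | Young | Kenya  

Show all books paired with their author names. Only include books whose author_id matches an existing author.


INNER JOIN keeps only books rows whose author_id matches an id in authors. Walk through each book:
  - book 1 (Distant Shores): author_id=NULL, no match -> dropped
  - book 2 (The Glass Key): author_id=3 -> matches Green
  - book 3 (Northern Lights): author_id=4 -> matches Young
  - book 4 (Quiet Streets): author_id=3 -> matches Green
  - book 5 (The Iron Gate): author_id=4 -> matches Young
  - book 6 (The Last Train): author_id=2 -> matches Adams
So 1 of 6 rows is dropped.

SQL:
SELECT a.title, b.name AS author
FROM books a
INNER JOIN authors b ON a.author_id = b.id

Result:
title           | author
----------------+-------
The Glass Key   | Green 
Northern Lights | Young 
Quiet Streets   | Green 
The Iron Gate   | Young 
The Last Train  | Adams 


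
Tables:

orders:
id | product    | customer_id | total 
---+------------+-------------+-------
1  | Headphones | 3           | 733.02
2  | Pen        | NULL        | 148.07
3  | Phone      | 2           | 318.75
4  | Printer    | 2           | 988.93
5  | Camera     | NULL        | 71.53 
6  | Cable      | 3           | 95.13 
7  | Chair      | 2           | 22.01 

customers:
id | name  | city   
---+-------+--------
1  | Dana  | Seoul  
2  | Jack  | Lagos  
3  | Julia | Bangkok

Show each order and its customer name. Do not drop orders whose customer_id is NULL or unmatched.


LEFT JOIN keeps every row from orders (the left table); where customer_id has no match in customers, the customer columns become NULL. Walk through each order:
  - order 1 (Headphones): customer_id=3 -> matches Julia
  - order 2 (Pen): customer_id=NULL, no match -> kept with NULL
  - order 3 (Phone): customer_id=2 -> matches Jack
  - order 4 (Printer): customer_id=2 -> matches Jack
  - order 5 (Camera): customer_id=NULL, no match -> kept with NULL
  - order 6 (Cable): customer_id=3 -> matches Julia
  - order 7 (Chair): customer_id=2 -> matches Jack
All 7 rows appear; 2 have NULL customer.

SQL:
SELECT a.product, b.name AS customer
FROM orders a
LEFT JOIN customers b ON a.customer_id = b.id

Result:
product    | customer
-----------+---------
Headphones | Julia   
Pen        | NULL    
Phone      | Jack    
Printer    | Jack    
Camera     | NULL    
Cable      | Julia   
Chair      | Jack    


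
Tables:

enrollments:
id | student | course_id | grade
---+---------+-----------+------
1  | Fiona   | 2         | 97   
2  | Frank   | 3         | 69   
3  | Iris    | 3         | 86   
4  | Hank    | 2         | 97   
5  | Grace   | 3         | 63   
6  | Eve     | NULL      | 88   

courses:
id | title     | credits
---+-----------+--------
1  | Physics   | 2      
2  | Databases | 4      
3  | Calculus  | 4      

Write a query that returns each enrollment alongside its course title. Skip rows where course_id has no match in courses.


INNER JOIN keeps only enrollments rows whose course_id matches an id in courses. Walk through each enrollment:
  - enrollment 1 (Fiona): course_id=2 -> matches Databases
  - enrollment 2 (Frank): course_id=3 -> matches Calculus
  - enrollment 3 (Iris): course_id=3 -> matches Calculus
  - enrollment 4 (Hank): course_id=2 -> matches Databases
  - enrollment 5 (Grace): course_id=3 -> matches Calculus
  - enrollment 6 (Eve): course_id=NULL, no match -> dropped
So 1 of 6 rows is dropped.

SQL:
SELECT a.student, b.title AS course
FROM enrollments a
INNER JOIN courses b ON a.course_id = b.id

Result:
student | course   
--------+----------
Fiona   | Databases
Frank   | Calculus 
Iris    | Calculus 
Hank    | Databases
Grace   | Calculus 


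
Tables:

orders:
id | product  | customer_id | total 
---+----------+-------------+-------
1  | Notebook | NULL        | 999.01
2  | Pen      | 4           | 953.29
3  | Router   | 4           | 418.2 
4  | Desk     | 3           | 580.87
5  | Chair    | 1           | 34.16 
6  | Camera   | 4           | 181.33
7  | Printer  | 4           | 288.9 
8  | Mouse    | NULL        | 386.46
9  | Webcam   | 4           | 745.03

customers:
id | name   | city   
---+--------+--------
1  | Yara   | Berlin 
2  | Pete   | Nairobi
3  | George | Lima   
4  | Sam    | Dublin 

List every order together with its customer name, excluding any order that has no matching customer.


INNER JOIN keeps only orders rows whose customer_id matches an id in customers. Walk through each order:
  - order 1 (Notebook): customer_id=NULL, no match -> dropped
  - order 2 (Pen): customer_id=4 -> matches Sam
  - order 3 (Router): customer_id=4 -> matches Sam
  - order 4 (Desk): customer_id=3 -> matches George
  - order 5 (Chair): customer_id=1 -> matches Yara
  - order 6 (Camera): customer_id=4 -> matches Sam
  - order 7 (Printer): customer_id=4 -> matches Sam
  - order 8 (Mouse): customer_id=NULL, no match -> dropped
  - order 9 (Webcam): customer_id=4 -> matches Sam
So 2 of 9 rows are dropped.

SQL:
SELECT a.product, b.name AS customer
FROM orders a
INNER JOIN customers b ON a.customer_id = b.id

Result:
product | customer
--------+---------
Pen     | Sam     
Router  | Sam     
Desk    | George  
Chair   | Yara    
Camera  | Sam     
Printer | Sam     
Webcam  | Sam     


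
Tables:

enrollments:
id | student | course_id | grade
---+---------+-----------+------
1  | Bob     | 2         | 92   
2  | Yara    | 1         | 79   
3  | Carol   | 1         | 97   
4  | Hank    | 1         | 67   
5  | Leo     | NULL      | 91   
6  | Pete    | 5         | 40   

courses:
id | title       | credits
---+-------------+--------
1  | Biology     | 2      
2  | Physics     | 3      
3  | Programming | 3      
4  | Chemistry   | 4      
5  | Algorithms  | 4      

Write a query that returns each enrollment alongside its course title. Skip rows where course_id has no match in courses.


INNER JOIN keeps only enrollments rows whose course_id matches an id in courses. Walk through each enrollment:
  - enrollment 1 (Bob): course_id=2 -> matches Physics
  - enrollment 2 (Yara): course_id=1 -> matches Biology
  - enrollment 3 (Carol): course_id=1 -> matches Biology
  - enrollment 4 (Hank): course_id=1 -> matches Biology
  - enrollment 5 (Leo): course_id=NULL, no match -> dropped
  - enrollment 6 (Pete): course_id=5 -> matches Algorithms
So 1 of 6 rows is dropped.

SQL:
SELECT a.student, b.title AS course
FROM enrollments a
INNER JOIN courses b ON a.course_id = b.id

Result:
student | course    
--------+-----------
Bob     | Physics   
Yara    | Biology   
Carol   | Biology   
Hank    | Biology   
Pete    | Algorithms


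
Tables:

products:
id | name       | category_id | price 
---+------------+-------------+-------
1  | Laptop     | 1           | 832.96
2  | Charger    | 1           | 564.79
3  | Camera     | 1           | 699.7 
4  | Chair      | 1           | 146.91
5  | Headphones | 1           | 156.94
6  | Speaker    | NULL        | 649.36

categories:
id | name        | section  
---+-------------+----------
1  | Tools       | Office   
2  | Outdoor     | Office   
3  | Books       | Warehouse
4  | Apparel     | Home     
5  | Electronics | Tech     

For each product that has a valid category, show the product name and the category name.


INNER JOIN keeps only products rows whose category_id matches an id in categories. Walk through each product:
  - product 1 (Laptop): category_id=1 -> matches Tools
  - product 2 (Charger): category_id=1 -> matches Tools
  - product 3 (Camera): category_id=1 -> matches Tools
  - product 4 (Chair): category_id=1 -> matches Tools
  - product 5 (Headphones): category_id=1 -> matches Tools
  - product 6 (Speaker): category_id=NULL, no match -> dropped
So 1 of 6 rows is dropped.

SQL:
SELECT a.name, b.name AS category
FROM products a
INNER JOIN categories b ON a.category_id = b.id

Result:
name       | category
-----------+---------
Laptop     | Tools   
Charger    | Tools   
Camera     | Tools   
Chair      | Tools   
Headphones | Tools   


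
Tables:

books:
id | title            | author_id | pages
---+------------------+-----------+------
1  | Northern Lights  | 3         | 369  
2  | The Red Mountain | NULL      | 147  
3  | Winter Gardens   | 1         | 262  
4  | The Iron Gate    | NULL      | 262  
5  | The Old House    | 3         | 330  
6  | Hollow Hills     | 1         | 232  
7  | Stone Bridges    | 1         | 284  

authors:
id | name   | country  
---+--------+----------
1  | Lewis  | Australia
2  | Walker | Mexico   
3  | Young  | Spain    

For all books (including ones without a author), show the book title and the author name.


LEFT JOIN keeps every row from books (the left table); where author_id has no match in authors, the author columns become NULL. Walk through each book:
  - book 1 (Northern Lights): author_id=3 -> matches Young
  - book 2 (The Red Mountain): author_id=NULL, no match -> kept with NULL
  - book 3 (Winter Gardens): author_id=1 -> matches Lewis
  - book 4 (The Iron Gate): author_id=NULL, no match -> kept with NULL
  - book 5 (The Old House): author_id=3 -> matches Young
  - book 6 (Hollow Hills): author_id=1 -> matches Lewis
  - book 7 (Stone Bridges): author_id=1 -> matches Lewis
All 7 rows appear; 2 have NULL author.

SQL:
SELECT a.title, b.name AS author
FROM books a
LEFT JOIN authors b ON a.author_id = b.id

Result:
title            | author
-----------------+-------
Northern Lights  | Young 
The Red Mountain | NULL  
Winter Gardens   | Lewis 
The Iron Gate    | NULL  
The Old House    | Young 
Hollow Hills     | Lewis 
Stone Bridges    | Lewis 


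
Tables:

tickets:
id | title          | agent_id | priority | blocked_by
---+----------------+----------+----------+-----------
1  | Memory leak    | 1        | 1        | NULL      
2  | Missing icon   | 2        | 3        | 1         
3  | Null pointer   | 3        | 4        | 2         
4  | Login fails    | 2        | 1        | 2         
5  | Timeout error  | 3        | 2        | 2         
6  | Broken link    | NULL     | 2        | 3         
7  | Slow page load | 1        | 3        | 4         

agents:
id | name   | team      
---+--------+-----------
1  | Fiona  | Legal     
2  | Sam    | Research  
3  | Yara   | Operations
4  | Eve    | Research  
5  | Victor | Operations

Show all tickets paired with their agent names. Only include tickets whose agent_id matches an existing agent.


INNER JOIN keeps only tickets rows whose agent_id matches an id in agents. Walk through each ticket:
  - ticket 1 (Memory leak): agent_id=1 -> matches Fiona
  - ticket 2 (Missing icon): agent_id=2 -> matches Sam
  - ticket 3 (Null pointer): agent_id=3 -> matches Yara
  - ticket 4 (Login fails): agent_id=2 -> matches Sam
  - ticket 5 (Timeout error): agent_id=3 -> matches Yara
  - ticket 6 (Broken link): agent_id=NULL, no match -> dropped
  - ticket 7 (Slow page load): agent_id=1 -> matches Fiona
So 1 of 7 rows is dropped.

SQL:
SELECT a.title, b.name AS agent
FROM tickets a
INNER JOIN agents b ON a.agent_id = b.id

Result:
title          | agent
---------------+------
Memory leak    | Fiona
Missing icon   | Sam  
Null pointer   | Yara 
Login fails    | Sam  
Timeout error  | Yara 
Slow page load | Fiona


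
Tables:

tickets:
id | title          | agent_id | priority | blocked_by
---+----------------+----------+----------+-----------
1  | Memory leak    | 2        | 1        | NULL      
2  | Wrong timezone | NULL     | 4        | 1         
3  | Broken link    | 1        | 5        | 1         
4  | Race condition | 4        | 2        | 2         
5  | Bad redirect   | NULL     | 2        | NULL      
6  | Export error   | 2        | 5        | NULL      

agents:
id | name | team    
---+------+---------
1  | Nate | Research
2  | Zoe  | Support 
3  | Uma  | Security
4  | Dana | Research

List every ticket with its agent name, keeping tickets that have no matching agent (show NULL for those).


LEFT JOIN keeps every row from tickets (the left table); where agent_id has no match in agents, the agent columns become NULL. Walk through each ticket:
  - ticket 1 (Memory leak): agent_id=2 -> matches Zoe
  - ticket 2 (Wrong timezone): agent_id=NULL, no match -> kept with NULL
  - ticket 3 (Broken link): agent_id=1 -> matches Nate
  - ticket 4 (Race condition): agent_id=4 -> matches Dana
  - ticket 5 (Bad redirect): agent_id=NULL, no match -> kept with NULL
  - ticket 6 (Export error): agent_id=2 -> matches Zoe
All 6 rows appear; 2 have NULL agent.

SQL:
SELECT a.title, b.name AS agent
FROM tickets a
LEFT JOIN agents b ON a.agent_id = b.id

Result:
title          | agent
---------------+------
Memory leak    | Zoe  
Wrong timezone | NULL 
Broken link    | Nate 
Race condition | Dana 
Bad redirect   | NULL 
Export error   | Zoe  


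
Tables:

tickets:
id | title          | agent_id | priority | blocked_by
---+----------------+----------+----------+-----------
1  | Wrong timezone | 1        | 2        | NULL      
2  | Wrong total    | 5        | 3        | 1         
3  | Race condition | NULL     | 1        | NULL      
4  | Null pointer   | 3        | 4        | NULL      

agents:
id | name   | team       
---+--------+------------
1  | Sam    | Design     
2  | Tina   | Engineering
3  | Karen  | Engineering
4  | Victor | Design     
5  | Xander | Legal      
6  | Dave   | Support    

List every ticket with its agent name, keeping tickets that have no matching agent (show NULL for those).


LEFT JOIN keeps every row from tickets (the left table); where agent_id has no match in agents, the agent columns become NULL. Walk through each ticket:
  - ticket 1 (Wrong timezone): agent_id=1 -> matches Sam
  - ticket 2 (Wrong total): agent_id=5 -> matches Xander
  - ticket 3 (Race condition): agent_id=NULL, no match -> kept with NULL
  - ticket 4 (Null pointer): agent_id=3 -> matches Karen
All 4 rows appear; 1 has NULL agent.

SQL:
SELECT a.title, b.name AS agent
FROM tickets a
LEFT JOIN agents b ON a.agent_id = b.id

Result:
title          | agent 
---------------+-------
Wrong timezone | Sam   
Wrong total    | Xander
Race condition | NULL  
Null pointer   | Karen 


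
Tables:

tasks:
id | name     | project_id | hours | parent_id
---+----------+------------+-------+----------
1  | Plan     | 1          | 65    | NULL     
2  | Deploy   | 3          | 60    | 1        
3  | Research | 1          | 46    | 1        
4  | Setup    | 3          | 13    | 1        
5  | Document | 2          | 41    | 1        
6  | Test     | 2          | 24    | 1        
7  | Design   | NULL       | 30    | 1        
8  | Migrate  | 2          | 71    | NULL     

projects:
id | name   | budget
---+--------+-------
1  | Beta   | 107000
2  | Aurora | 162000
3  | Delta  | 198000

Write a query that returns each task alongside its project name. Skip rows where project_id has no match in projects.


INNER JOIN keeps only tasks rows whose project_id matches an id in projects. Walk through each task:
  - task 1 (Plan): project_id=1 -> matches Beta
  - task 2 (Deploy): project_id=3 -> matches Delta
  - task 3 (Research): project_id=1 -> matches Beta
  - task 4 (Setup): project_id=3 -> matches Delta
  - task 5 (Document): project_id=2 -> matches Aurora
  - task 6 (Test): project_id=2 -> matches Aurora
  - task 7 (Design): project_id=NULL, no match -> dropped
  - task 8 (Migrate): project_id=2 -> matches Aurora
So 1 of 8 rows is dropped.

SQL:
SELECT a.name, b.name AS project
FROM tasks a
INNER JOIN projects b ON a.project_id = b.id

Result:
name     | project
---------+--------
Plan     | Beta   
Deploy   | Delta  
Research | Beta   
Setup    | Delta  
Document | Aurora 
Test     | Aurora 
Migrate  | Aurora 


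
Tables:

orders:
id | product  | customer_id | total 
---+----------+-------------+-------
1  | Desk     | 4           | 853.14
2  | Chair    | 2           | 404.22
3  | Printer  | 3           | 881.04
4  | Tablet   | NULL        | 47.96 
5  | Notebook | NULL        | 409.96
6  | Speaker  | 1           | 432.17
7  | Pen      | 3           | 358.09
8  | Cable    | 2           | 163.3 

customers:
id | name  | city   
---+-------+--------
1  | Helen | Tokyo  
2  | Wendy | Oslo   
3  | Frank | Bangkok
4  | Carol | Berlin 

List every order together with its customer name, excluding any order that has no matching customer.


INNER JOIN keeps only orders rows whose customer_id matches an id in customers. Walk through each order:
  - order 1 (Desk): customer_id=4 -> matches Carol
  - order 2 (Chair): customer_id=2 -> matches Wendy
  - order 3 (Printer): customer_id=3 -> matches Frank
  - order 4 (Tablet): customer_id=NULL, no match -> dropped
  - order 5 (Notebook): customer_id=NULL, no match -> dropped
  - order 6 (Speaker): customer_id=1 -> matches Helen
  - order 7 (Pen): customer_id=3 -> matches Frank
  - order 8 (Cable): customer_id=2 -> matches Wendy
So 2 of 8 rows are dropped.

SQL:
SELECT a.product, b.name AS customer
FROM orders a
INNER JOIN customers b ON a.customer_id = b.id

Result:
product | customer
--------+---------
Desk    | Carol   
Chair   | Wendy   
Printer | Frank   
Speaker | Helen   
Pen     | Frank   
Cable   | Wendy   


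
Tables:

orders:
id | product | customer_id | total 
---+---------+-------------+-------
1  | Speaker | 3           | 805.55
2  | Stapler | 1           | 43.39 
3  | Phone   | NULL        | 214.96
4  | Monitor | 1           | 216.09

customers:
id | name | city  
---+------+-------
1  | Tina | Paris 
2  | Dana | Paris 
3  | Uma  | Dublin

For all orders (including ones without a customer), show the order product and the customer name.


LEFT JOIN keeps every row from orders (the left table); where customer_id has no match in customers, the customer columns become NULL. Walk through each order:
  - order 1 (Speaker): customer_id=3 -> matches Uma
  - order 2 (Stapler): customer_id=1 -> matches Tina
  - order 3 (Phone): customer_id=NULL, no match -> kept with NULL
  - order 4 (Monitor): customer_id=1 -> matches Tina
All 4 rows appear; 1 has NULL customer.

SQL:
SELECT a.product, b.name AS customer
FROM orders a
LEFT JOIN customers b ON a.customer_id = b.id

Result:
product | customer
--------+---------
Speaker | Uma     
Stapler | Tina    
Phone   | NULL    
Monitor | Tina    


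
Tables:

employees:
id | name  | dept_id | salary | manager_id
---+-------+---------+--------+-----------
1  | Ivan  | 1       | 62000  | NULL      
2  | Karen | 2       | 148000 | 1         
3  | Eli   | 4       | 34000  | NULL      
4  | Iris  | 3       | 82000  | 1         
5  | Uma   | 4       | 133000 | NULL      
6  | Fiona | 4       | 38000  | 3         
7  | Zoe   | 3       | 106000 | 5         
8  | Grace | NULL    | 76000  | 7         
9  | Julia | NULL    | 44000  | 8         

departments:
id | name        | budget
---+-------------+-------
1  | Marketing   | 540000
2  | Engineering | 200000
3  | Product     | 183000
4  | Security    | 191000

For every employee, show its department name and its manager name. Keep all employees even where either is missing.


Two LEFT JOINs from the same base table employees: one to departments via dept_id, one to employees itself via manager_id. Both are LEFT so every employee is preserved.
Match against departments:
  - employee 1 (Ivan): dept_id=1 -> matches Marketing
  - employee 2 (Karen): dept_id=2 -> matches Engineering
  - employee 3 (Eli): dept_id=4 -> matches Security
  - employee 4 (Iris): dept_id=3 -> matches Product
  - employee 5 (Uma): dept_id=4 -> matches Security
  - employee 6 (Fiona): dept_id=4 -> matches Security
  - employee 7 (Zoe): dept_id=3 -> matches Product
  - employee 8 (Grace): dept_id=NULL, no match -> kept with NULL
  - employee 9 (Julia): dept_id=NULL, no match -> kept with NULL
Match against employees (self):
  - employee 1 (Ivan): manager_id=NULL -> NULL
  - employee 2 (Karen): manager_id=1 -> Ivan
  - employee 3 (Eli): manager_id=NULL -> NULL
  - employee 4 (Iris): manager_id=1 -> Ivan
  - employee 5 (Uma): manager_id=NULL -> NULL
  - employee 6 (Fiona): manager_id=3 -> Eli
  - employee 7 (Zoe): manager_id=5 -> Uma
  - employee 8 (Grace): manager_id=7 -> Zoe
  - employee 9 (Julia): manager_id=8 -> Grace

SQL:
SELECT a.name, b.name AS department, c.name AS manager
FROM employees a
LEFT JOIN departments b ON a.dept_id = b.id
LEFT JOIN employees c ON a.manager_id = c.id

Result:
name  | department  | manager
------+-------------+--------
Ivan  | Marketing   | NULL   
Karen | Engineering | Ivan   
Eli   | Security    | NULL   
Iris  | Product     | Ivan   
Uma   | Security    | NULL   
Fiona | Security    | Eli    
Zoe   | Product     | Uma    
Grace | NULL        | Zoe    
Julia | NULL        | Grace  


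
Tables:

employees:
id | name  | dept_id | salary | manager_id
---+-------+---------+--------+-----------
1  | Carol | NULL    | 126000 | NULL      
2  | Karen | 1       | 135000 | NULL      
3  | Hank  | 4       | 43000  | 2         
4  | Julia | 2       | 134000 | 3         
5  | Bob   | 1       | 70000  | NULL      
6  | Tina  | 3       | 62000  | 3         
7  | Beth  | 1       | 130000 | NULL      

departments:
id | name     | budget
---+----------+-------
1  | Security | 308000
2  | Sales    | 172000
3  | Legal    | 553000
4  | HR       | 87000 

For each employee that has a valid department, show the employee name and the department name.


INNER JOIN keeps only employees rows whose dept_id matches an id in departments. Walk through each employee:
  - employee 1 (Carol): dept_id=NULL, no match -> dropped
  - employee 2 (Karen): dept_id=1 -> matches Security
  - employee 3 (Hank): dept_id=4 -> matches HR
  - employee 4 (Julia): dept_id=2 -> matches Sales
  - employee 5 (Bob): dept_id=1 -> matches Security
  - employee 6 (Tina): dept_id=3 -> matches Legal
  - employee 7 (Beth): dept_id=1 -> matches Security
So 1 of 7 rows is dropped.

SQL:
SELECT a.name, b.name AS department
FROM employees a
INNER JOIN departments b ON a.dept_id = b.id

Result:
name  | department
------+-----------
Karen | Security  
Hank  | HR        
Julia | Sales     
Bob   | Security  
Tina  | Legal     
Beth  | Security  


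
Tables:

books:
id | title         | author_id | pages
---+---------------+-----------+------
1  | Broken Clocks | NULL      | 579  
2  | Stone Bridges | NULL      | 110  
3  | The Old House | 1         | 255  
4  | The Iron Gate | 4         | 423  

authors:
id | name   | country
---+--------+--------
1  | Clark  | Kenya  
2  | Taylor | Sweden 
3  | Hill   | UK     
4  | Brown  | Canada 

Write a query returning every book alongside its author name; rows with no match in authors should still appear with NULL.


LEFT JOIN keeps every row from books (the left table); where author_id has no match in authors, the author columns become NULL. Walk through each book:
  - book 1 (Broken Clocks): author_id=NULL, no match -> kept with NULL
  - book 2 (Stone Bridges): author_id=NULL, no match -> kept with NULL
  - book 3 (The Old House): author_id=1 -> matches Clark
  - book 4 (The Iron Gate): author_id=4 -> matches Brown
All 4 rows appear; 2 have NULL author.

SQL:
SELECT a.title, b.name AS author
FROM books a
LEFT JOIN authors b ON a.author_id = b.id

Result:
title         | author
--------------+-------
Broken Clocks | NULL  
Stone Bridges | NULL  
The Old House | Clark 
The Iron Gate | Brown 


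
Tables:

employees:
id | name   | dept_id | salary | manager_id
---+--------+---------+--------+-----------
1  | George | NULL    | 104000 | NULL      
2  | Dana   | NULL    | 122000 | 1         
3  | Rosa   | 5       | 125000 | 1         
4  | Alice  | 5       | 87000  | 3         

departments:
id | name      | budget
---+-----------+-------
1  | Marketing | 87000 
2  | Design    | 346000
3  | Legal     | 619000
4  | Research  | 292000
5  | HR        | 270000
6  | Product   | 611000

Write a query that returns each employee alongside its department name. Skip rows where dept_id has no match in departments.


INNER JOIN keeps only employees rows whose dept_id matches an id in departments. Walk through each employee:
  - employee 1 (George): dept_id=NULL, no match -> dropped
  - employee 2 (Dana): dept_id=NULL, no match -> dropped
  - employee 3 (Rosa): dept_id=5 -> matches HR
  - employee 4 (Alice): dept_id=5 -> matches HR
So 2 of 4 rows are dropped.

SQL:
SELECT a.name, b.name AS department
FROM employees a
INNER JOIN departments b ON a.dept_id = b.id

Result:
name  | department
------+-----------
Rosa  | HR        
Alice | HR        


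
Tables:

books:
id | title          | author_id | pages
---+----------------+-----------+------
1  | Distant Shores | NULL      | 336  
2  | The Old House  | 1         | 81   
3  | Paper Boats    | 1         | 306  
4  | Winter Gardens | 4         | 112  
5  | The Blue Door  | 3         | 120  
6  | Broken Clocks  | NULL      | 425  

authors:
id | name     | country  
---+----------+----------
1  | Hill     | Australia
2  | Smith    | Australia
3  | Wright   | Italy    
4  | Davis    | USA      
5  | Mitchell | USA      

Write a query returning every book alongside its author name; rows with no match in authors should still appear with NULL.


LEFT JOIN keeps every row from books (the left table); where author_id has no match in authors, the author columns become NULL. Walk through each book:
  - book 1 (Distant Shores): author_id=NULL, no match -> kept with NULL
  - book 2 (The Old House): author_id=1 -> matches Hill
  - book 3 (Paper Boats): author_id=1 -> matches Hill
  - book 4 (Winter Gardens): author_id=4 -> matches Davis
  - book 5 (The Blue Door): author_id=3 -> matches Wright
  - book 6 (Broken Clocks): author_id=NULL, no match -> kept with NULL
All 6 rows appear; 2 have NULL author.

SQL:
SELECT a.title, b.name AS author
FROM books a
LEFT JOIN authors b ON a.author_id = b.id

Result:
title          | author
---------------+-------
Distant Shores | NULL  
The Old House  | Hill  
Paper Boats    | Hill  
Winter Gardens | Davis 
The Blue Door  | Wright
Broken Clocks  | NULL  
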